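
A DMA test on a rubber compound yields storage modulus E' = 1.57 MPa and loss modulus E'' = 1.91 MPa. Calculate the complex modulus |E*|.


|E*| = sqrt(E'^2 + E''^2)
= sqrt(1.57^2 + 1.91^2)
= sqrt(2.4649 + 3.6481)
= 2.472 MPa

2.472 MPa


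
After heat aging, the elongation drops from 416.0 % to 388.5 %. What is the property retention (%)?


Retention = aged / original * 100
= 388.5 / 416.0 * 100
= 93.4%

93.4%


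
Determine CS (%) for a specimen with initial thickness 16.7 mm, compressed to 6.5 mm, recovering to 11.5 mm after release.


CS = (t0 - recovered) / (t0 - ts) * 100
= (16.7 - 11.5) / (16.7 - 6.5) * 100
= 5.2 / 10.2 * 100
= 51.0%

51.0%


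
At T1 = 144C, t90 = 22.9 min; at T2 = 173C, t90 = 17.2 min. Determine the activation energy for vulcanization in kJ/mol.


T1 = 417.15 K, T2 = 446.15 K
1/T1 - 1/T2 = 1.5582e-04
ln(t1/t2) = ln(22.9/17.2) = 0.2862
Ea = 8.314 * 0.2862 / 1.5582e-04 = 15272.0229 J/mol
Ea = 15.27 kJ/mol

15.27 kJ/mol


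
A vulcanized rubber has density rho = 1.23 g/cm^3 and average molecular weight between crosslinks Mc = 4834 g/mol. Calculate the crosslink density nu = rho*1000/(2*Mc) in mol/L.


nu = rho * 1000 / (2 * Mc)
nu = 1.23 * 1000 / (2 * 4834)
nu = 1230.0 / 9668
nu = 0.1272 mol/L

0.1272 mol/L


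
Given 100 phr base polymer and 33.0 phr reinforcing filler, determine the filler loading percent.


Filler % = filler / (rubber + filler) * 100
= 33.0 / (100 + 33.0) * 100
= 33.0 / 133.0 * 100
= 24.81%

24.81%


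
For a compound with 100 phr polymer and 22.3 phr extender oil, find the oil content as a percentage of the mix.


Oil % = oil / (100 + oil) * 100
= 22.3 / (100 + 22.3) * 100
= 22.3 / 122.3 * 100
= 18.23%

18.23%


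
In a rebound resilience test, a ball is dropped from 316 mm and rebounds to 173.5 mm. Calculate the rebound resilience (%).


Resilience = h_rebound / h_drop * 100
= 173.5 / 316 * 100
= 54.9%

54.9%


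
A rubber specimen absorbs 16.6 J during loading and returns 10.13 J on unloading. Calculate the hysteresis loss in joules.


Hysteresis loss = loading - unloading
= 16.6 - 10.13
= 6.47 J

6.47 J


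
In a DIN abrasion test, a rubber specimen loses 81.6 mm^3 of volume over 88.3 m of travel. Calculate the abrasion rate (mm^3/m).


Rate = volume_loss / distance
= 81.6 / 88.3
= 0.924 mm^3/m

0.924 mm^3/m


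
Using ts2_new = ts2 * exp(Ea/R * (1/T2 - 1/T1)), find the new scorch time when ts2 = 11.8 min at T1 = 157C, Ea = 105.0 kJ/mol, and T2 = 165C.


Convert temperatures: T1 = 157 + 273.15 = 430.15 K, T2 = 165 + 273.15 = 438.15 K
ts2_new = 11.8 * exp(105000 / 8.314 * (1/438.15 - 1/430.15))
1/T2 - 1/T1 = -4.2447e-05
ts2_new = 6.9 min

6.9 min


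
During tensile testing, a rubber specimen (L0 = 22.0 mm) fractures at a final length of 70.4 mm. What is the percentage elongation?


Elongation = (Lf - L0) / L0 * 100
= (70.4 - 22.0) / 22.0 * 100
= 48.4 / 22.0 * 100
= 220.0%

220.0%


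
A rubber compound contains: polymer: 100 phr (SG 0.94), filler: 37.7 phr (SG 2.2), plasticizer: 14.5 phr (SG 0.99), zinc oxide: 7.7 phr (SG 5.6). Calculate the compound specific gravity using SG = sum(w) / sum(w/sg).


Sum of weights = 159.9
Volume contributions:
  polymer: 100/0.94 = 106.3830
  filler: 37.7/2.2 = 17.1364
  plasticizer: 14.5/0.99 = 14.6465
  zinc oxide: 7.7/5.6 = 1.3750
Sum of volumes = 139.5408
SG = 159.9 / 139.5408 = 1.146

SG = 1.146


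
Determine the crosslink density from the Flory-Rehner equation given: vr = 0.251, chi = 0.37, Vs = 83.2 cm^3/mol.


ln(1 - vr) = ln(1 - 0.251) = -0.2890
Numerator = -((-0.2890) + 0.251 + 0.37 * 0.251^2) = 0.0147
Denominator = 83.2 * (0.251^(1/3) - 0.251/2) = 42.0409
nu = 0.0147 / 42.0409 = 3.4980e-04 mol/cm^3

3.4980e-04 mol/cm^3


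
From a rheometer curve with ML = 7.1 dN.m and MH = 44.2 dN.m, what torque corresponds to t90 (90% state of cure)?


M90 = ML + 0.9 * (MH - ML)
M90 = 7.1 + 0.9 * (44.2 - 7.1)
M90 = 7.1 + 0.9 * 37.1
M90 = 40.49 dN.m

40.49 dN.m


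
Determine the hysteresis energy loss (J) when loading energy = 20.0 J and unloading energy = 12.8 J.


Hysteresis loss = loading - unloading
= 20.0 - 12.8
= 7.2 J

7.2 J


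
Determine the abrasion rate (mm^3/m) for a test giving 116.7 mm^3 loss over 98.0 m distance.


Rate = volume_loss / distance
= 116.7 / 98.0
= 1.191 mm^3/m

1.191 mm^3/m


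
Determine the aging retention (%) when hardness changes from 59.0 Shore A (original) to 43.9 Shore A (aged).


Retention = aged / original * 100
= 43.9 / 59.0 * 100
= 74.4%

74.4%


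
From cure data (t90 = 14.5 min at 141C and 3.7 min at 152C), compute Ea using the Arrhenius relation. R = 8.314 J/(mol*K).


T1 = 414.15 K, T2 = 425.15 K
1/T1 - 1/T2 = 6.2473e-05
ln(t1/t2) = ln(14.5/3.7) = 1.3658
Ea = 8.314 * 1.3658 / 6.2473e-05 = 181764.6088 J/mol
Ea = 181.76 kJ/mol

181.76 kJ/mol


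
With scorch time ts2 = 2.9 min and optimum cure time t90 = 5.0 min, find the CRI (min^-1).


CRI = 100 / (t90 - ts2)
= 100 / (5.0 - 2.9)
= 100 / 2.1
= 47.62 min^-1

47.62 min^-1


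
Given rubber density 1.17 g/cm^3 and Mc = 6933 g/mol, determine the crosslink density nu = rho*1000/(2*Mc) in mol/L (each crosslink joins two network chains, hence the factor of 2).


nu = rho * 1000 / (2 * Mc)
nu = 1.17 * 1000 / (2 * 6933)
nu = 1170.0 / 13866
nu = 0.0844 mol/L

0.0844 mol/L


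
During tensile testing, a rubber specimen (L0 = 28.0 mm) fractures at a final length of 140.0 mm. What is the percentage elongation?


Elongation = (Lf - L0) / L0 * 100
= (140.0 - 28.0) / 28.0 * 100
= 112.0 / 28.0 * 100
= 400.0%

400.0%


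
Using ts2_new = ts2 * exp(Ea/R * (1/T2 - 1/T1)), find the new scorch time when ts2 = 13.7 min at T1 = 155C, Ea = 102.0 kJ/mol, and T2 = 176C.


Convert temperatures: T1 = 155 + 273.15 = 428.15 K, T2 = 176 + 273.15 = 449.15 K
ts2_new = 13.7 * exp(102000 / 8.314 * (1/449.15 - 1/428.15))
1/T2 - 1/T1 = -1.0920e-04
ts2_new = 3.59 min

3.59 min


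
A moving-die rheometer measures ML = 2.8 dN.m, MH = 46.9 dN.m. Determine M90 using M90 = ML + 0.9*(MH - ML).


M90 = ML + 0.9 * (MH - ML)
M90 = 2.8 + 0.9 * (46.9 - 2.8)
M90 = 2.8 + 0.9 * 44.1
M90 = 42.49 dN.m

42.49 dN.m


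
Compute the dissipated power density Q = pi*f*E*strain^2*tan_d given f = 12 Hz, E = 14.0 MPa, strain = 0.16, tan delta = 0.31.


Q = pi * f * E * strain^2 * tan_d
= pi * 12 * 14.0 * 0.16^2 * 0.31
= pi * 12 * 14.0 * 0.0256 * 0.31
= 4.1885

Q = 4.1885


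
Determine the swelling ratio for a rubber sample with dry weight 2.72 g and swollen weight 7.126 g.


Q = W_swollen / W_dry
Q = 7.126 / 2.72
Q = 2.62

Q = 2.62


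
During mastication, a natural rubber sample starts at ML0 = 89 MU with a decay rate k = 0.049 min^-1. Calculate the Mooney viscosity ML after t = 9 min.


ML = ML0 * exp(-k * t)
ML = 89 * exp(-0.049 * 9)
ML = 89 * 0.6434
ML = 57.26 MU

57.26 MU


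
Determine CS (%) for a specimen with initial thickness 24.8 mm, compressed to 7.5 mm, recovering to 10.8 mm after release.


CS = (t0 - recovered) / (t0 - ts) * 100
= (24.8 - 10.8) / (24.8 - 7.5) * 100
= 14.0 / 17.3 * 100
= 80.9%

80.9%


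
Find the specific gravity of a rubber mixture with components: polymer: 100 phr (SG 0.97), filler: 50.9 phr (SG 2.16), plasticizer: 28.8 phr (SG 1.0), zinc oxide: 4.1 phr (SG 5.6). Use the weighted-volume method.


Sum of weights = 183.8
Volume contributions:
  polymer: 100/0.97 = 103.0928
  filler: 50.9/2.16 = 23.5648
  plasticizer: 28.8/1.0 = 28.8000
  zinc oxide: 4.1/5.6 = 0.7321
Sum of volumes = 156.1897
SG = 183.8 / 156.1897 = 1.177

SG = 1.177


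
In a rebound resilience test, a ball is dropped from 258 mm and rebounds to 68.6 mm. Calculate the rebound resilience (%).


Resilience = h_rebound / h_drop * 100
= 68.6 / 258 * 100
= 26.6%

26.6%


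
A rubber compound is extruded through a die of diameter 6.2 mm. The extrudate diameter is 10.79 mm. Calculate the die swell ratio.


Die swell ratio = D_extrudate / D_die
= 10.79 / 6.2
= 1.74

Die swell = 1.74


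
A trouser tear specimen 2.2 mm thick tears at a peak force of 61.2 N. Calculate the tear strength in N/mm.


Tear strength = force / thickness
= 61.2 / 2.2
= 27.82 N/mm

27.82 N/mm


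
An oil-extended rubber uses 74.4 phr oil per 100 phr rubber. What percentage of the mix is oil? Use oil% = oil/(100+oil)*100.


Oil % = oil / (100 + oil) * 100
= 74.4 / (100 + 74.4) * 100
= 74.4 / 174.4 * 100
= 42.66%

42.66%


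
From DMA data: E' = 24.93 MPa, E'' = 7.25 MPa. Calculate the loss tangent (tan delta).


tan delta = E'' / E'
= 7.25 / 24.93
= 0.2908

tan delta = 0.2908


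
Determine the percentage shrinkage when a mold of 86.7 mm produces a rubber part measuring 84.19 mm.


Shrinkage = (mold - part) / mold * 100
= (86.7 - 84.19) / 86.7 * 100
= 2.51 / 86.7 * 100
= 2.9%

2.9%


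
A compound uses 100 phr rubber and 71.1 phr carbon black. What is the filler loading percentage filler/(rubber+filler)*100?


Filler % = filler / (rubber + filler) * 100
= 71.1 / (100 + 71.1) * 100
= 71.1 / 171.1 * 100
= 41.55%

41.55%


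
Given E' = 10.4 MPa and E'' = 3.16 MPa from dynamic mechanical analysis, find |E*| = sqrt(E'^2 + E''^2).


|E*| = sqrt(E'^2 + E''^2)
= sqrt(10.4^2 + 3.16^2)
= sqrt(108.1600 + 9.9856)
= 10.869 MPa

10.869 MPa


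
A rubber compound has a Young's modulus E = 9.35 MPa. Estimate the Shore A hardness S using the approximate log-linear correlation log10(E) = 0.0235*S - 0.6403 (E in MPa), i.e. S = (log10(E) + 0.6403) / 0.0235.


log10(E) = 0.0235*S - 0.6403  =>  S = (log10(E) + 0.6403) / 0.0235
log10(9.35) = 0.970812
S = (0.970812 + 0.6403) / 0.0235 = 1.611112 / 0.0235
S = 68.6

Shore A = 68.6


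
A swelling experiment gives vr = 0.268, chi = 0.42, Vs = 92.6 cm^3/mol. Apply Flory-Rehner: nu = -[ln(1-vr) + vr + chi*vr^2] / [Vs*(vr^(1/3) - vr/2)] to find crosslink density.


ln(1 - vr) = ln(1 - 0.268) = -0.3120
Numerator = -((-0.3120) + 0.268 + 0.42 * 0.268^2) = 0.0138
Denominator = 92.6 * (0.268^(1/3) - 0.268/2) = 47.2937
nu = 0.0138 / 47.2937 = 2.9198e-04 mol/cm^3

2.9198e-04 mol/cm^3


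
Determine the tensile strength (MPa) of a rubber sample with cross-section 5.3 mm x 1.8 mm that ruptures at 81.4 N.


Area = width * thickness = 5.3 * 1.8 = 9.54 mm^2
TS = force / area = 81.4 / 9.54 = 8.53 MPa

8.53 MPa


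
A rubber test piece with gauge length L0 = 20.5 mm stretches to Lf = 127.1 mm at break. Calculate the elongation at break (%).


Elongation = (Lf - L0) / L0 * 100
= (127.1 - 20.5) / 20.5 * 100
= 106.6 / 20.5 * 100
= 520.0%

520.0%


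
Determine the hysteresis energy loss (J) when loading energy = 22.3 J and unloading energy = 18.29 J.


Hysteresis loss = loading - unloading
= 22.3 - 18.29
= 4.01 J

4.01 J


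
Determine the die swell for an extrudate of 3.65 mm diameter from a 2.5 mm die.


Die swell ratio = D_extrudate / D_die
= 3.65 / 2.5
= 1.46

Die swell = 1.46


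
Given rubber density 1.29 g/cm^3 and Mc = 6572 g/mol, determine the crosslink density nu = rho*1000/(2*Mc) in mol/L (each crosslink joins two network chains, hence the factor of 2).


nu = rho * 1000 / (2 * Mc)
nu = 1.29 * 1000 / (2 * 6572)
nu = 1290.0 / 13144
nu = 0.0981 mol/L

0.0981 mol/L


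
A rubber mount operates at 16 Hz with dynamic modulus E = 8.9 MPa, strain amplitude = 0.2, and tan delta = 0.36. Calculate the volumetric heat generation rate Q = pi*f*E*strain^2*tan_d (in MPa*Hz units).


Q = pi * f * E * strain^2 * tan_d
= pi * 16 * 8.9 * 0.2^2 * 0.36
= pi * 16 * 8.9 * 0.0400 * 0.36
= 6.4420

Q = 6.4420


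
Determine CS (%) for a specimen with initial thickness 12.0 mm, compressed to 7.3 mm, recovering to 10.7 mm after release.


CS = (t0 - recovered) / (t0 - ts) * 100
= (12.0 - 10.7) / (12.0 - 7.3) * 100
= 1.3 / 4.7 * 100
= 27.7%

27.7%


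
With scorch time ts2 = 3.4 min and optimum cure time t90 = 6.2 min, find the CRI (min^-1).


CRI = 100 / (t90 - ts2)
= 100 / (6.2 - 3.4)
= 100 / 2.8
= 35.71 min^-1

35.71 min^-1


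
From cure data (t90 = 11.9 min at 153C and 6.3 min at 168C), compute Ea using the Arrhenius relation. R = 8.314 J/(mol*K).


T1 = 426.15 K, T2 = 441.15 K
1/T1 - 1/T2 = 7.9789e-05
ln(t1/t2) = ln(11.9/6.3) = 0.6360
Ea = 8.314 * 0.6360 / 7.9789e-05 = 66270.0018 J/mol
Ea = 66.27 kJ/mol

66.27 kJ/mol


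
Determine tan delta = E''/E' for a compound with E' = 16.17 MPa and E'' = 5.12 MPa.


tan delta = E'' / E'
= 5.12 / 16.17
= 0.3166

tan delta = 0.3166


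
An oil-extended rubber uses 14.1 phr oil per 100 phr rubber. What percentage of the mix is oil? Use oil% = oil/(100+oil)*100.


Oil % = oil / (100 + oil) * 100
= 14.1 / (100 + 14.1) * 100
= 14.1 / 114.1 * 100
= 12.36%

12.36%


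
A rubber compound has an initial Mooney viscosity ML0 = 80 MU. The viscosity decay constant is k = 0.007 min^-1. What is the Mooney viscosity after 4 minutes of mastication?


ML = ML0 * exp(-k * t)
ML = 80 * exp(-0.007 * 4)
ML = 80 * 0.9724
ML = 77.79 MU

77.79 MU


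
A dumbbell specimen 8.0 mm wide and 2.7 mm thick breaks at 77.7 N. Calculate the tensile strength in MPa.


Area = width * thickness = 8.0 * 2.7 = 21.6 mm^2
TS = force / area = 77.7 / 21.6 = 3.6 MPa

3.6 MPa


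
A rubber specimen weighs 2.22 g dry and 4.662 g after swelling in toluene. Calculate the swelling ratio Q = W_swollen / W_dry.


Q = W_swollen / W_dry
Q = 4.662 / 2.22
Q = 2.1

Q = 2.1


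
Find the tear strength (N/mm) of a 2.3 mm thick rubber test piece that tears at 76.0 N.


Tear strength = force / thickness
= 76.0 / 2.3
= 33.04 N/mm

33.04 N/mm


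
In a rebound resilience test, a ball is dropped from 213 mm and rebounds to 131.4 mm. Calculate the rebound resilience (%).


Resilience = h_rebound / h_drop * 100
= 131.4 / 213 * 100
= 61.7%

61.7%


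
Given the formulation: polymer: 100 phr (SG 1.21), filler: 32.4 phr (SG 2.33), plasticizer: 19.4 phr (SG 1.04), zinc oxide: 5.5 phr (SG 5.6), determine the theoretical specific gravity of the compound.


Sum of weights = 157.3
Volume contributions:
  polymer: 100/1.21 = 82.6446
  filler: 32.4/2.33 = 13.9056
  plasticizer: 19.4/1.04 = 18.6538
  zinc oxide: 5.5/5.6 = 0.9821
Sum of volumes = 116.1862
SG = 157.3 / 116.1862 = 1.354

SG = 1.354


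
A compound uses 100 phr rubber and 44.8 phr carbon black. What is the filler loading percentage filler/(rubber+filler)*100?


Filler % = filler / (rubber + filler) * 100
= 44.8 / (100 + 44.8) * 100
= 44.8 / 144.8 * 100
= 30.94%

30.94%


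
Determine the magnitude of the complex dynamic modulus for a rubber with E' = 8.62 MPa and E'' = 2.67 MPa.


|E*| = sqrt(E'^2 + E''^2)
= sqrt(8.62^2 + 2.67^2)
= sqrt(74.3044 + 7.1289)
= 9.024 MPa

9.024 MPa


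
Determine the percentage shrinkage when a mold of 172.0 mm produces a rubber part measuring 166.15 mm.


Shrinkage = (mold - part) / mold * 100
= (172.0 - 166.15) / 172.0 * 100
= 5.85 / 172.0 * 100
= 3.4%

3.4%


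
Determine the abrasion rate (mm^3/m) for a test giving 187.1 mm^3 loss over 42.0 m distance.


Rate = volume_loss / distance
= 187.1 / 42.0
= 4.455 mm^3/m

4.455 mm^3/m


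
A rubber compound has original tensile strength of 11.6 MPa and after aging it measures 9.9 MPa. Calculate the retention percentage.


Retention = aged / original * 100
= 9.9 / 11.6 * 100
= 85.3%

85.3%


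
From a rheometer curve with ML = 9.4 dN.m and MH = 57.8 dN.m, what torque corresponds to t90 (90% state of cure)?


M90 = ML + 0.9 * (MH - ML)
M90 = 9.4 + 0.9 * (57.8 - 9.4)
M90 = 9.4 + 0.9 * 48.4
M90 = 52.96 dN.m

52.96 dN.m


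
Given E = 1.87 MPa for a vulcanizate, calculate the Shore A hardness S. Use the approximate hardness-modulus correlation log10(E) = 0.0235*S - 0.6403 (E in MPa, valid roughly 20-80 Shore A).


log10(E) = 0.0235*S - 0.6403  =>  S = (log10(E) + 0.6403) / 0.0235
log10(1.87) = 0.271842
S = (0.271842 + 0.6403) / 0.0235 = 0.912142 / 0.0235
S = 38.8

Shore A = 38.8


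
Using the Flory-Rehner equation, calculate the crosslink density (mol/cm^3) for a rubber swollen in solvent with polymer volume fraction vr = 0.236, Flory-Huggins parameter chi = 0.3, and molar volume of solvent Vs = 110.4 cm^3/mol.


ln(1 - vr) = ln(1 - 0.236) = -0.2692
Numerator = -((-0.2692) + 0.236 + 0.3 * 0.236^2) = 0.0165
Denominator = 110.4 * (0.236^(1/3) - 0.236/2) = 55.1972
nu = 0.0165 / 55.1972 = 2.9854e-04 mol/cm^3

2.9854e-04 mol/cm^3


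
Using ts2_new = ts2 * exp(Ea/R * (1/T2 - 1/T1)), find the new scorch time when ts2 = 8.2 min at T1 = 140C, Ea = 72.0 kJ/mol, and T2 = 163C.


Convert temperatures: T1 = 140 + 273.15 = 413.15 K, T2 = 163 + 273.15 = 436.15 K
ts2_new = 8.2 * exp(72000 / 8.314 * (1/436.15 - 1/413.15))
1/T2 - 1/T1 = -1.2764e-04
ts2_new = 2.71 min

2.71 min


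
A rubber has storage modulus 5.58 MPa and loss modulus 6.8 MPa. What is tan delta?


tan delta = E'' / E'
= 6.8 / 5.58
= 1.2186

tan delta = 1.2186


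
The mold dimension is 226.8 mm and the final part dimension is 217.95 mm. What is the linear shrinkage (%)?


Shrinkage = (mold - part) / mold * 100
= (226.8 - 217.95) / 226.8 * 100
= 8.85 / 226.8 * 100
= 3.9%

3.9%


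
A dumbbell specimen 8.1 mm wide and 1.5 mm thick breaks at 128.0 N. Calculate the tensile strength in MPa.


Area = width * thickness = 8.1 * 1.5 = 12.15 mm^2
TS = force / area = 128.0 / 12.15 = 10.53 MPa

10.53 MPa


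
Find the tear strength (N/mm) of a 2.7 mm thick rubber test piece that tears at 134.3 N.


Tear strength = force / thickness
= 134.3 / 2.7
= 49.74 N/mm

49.74 N/mm


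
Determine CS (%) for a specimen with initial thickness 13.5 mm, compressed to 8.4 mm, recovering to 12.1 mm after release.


CS = (t0 - recovered) / (t0 - ts) * 100
= (13.5 - 12.1) / (13.5 - 8.4) * 100
= 1.4 / 5.1 * 100
= 27.5%

27.5%


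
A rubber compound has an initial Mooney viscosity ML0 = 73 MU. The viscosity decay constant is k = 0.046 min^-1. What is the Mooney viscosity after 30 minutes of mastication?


ML = ML0 * exp(-k * t)
ML = 73 * exp(-0.046 * 30)
ML = 73 * 0.2516
ML = 18.37 MU

18.37 MU


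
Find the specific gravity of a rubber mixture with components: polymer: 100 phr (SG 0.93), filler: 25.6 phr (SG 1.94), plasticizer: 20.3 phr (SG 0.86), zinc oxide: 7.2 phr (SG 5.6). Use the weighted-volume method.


Sum of weights = 153.1
Volume contributions:
  polymer: 100/0.93 = 107.5269
  filler: 25.6/1.94 = 13.1959
  plasticizer: 20.3/0.86 = 23.6047
  zinc oxide: 7.2/5.6 = 1.2857
Sum of volumes = 145.6131
SG = 153.1 / 145.6131 = 1.051

SG = 1.051


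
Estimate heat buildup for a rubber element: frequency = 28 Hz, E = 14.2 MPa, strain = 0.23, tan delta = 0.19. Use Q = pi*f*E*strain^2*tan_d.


Q = pi * f * E * strain^2 * tan_d
= pi * 28 * 14.2 * 0.23^2 * 0.19
= pi * 28 * 14.2 * 0.0529 * 0.19
= 12.5547

Q = 12.5547


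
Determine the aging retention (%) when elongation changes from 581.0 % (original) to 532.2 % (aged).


Retention = aged / original * 100
= 532.2 / 581.0 * 100
= 91.6%

91.6%


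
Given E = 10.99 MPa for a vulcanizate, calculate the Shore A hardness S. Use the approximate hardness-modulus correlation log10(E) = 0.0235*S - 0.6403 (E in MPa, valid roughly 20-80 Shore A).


log10(E) = 0.0235*S - 0.6403  =>  S = (log10(E) + 0.6403) / 0.0235
log10(10.99) = 1.040998
S = (1.040998 + 0.6403) / 0.0235 = 1.681298 / 0.0235
S = 71.5

Shore A = 71.5


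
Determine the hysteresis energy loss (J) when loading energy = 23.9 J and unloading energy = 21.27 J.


Hysteresis loss = loading - unloading
= 23.9 - 21.27
= 2.63 J

2.63 J


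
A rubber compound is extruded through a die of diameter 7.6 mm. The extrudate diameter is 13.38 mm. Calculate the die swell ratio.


Die swell ratio = D_extrudate / D_die
= 13.38 / 7.6
= 1.761

Die swell = 1.761


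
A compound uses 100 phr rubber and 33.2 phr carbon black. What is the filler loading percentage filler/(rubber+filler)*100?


Filler % = filler / (rubber + filler) * 100
= 33.2 / (100 + 33.2) * 100
= 33.2 / 133.2 * 100
= 24.92%

24.92%


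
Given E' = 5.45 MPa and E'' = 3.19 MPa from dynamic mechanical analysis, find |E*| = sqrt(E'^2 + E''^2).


|E*| = sqrt(E'^2 + E''^2)
= sqrt(5.45^2 + 3.19^2)
= sqrt(29.7025 + 10.1761)
= 6.315 MPa

6.315 MPa


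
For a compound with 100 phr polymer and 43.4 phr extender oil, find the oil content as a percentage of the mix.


Oil % = oil / (100 + oil) * 100
= 43.4 / (100 + 43.4) * 100
= 43.4 / 143.4 * 100
= 30.26%

30.26%


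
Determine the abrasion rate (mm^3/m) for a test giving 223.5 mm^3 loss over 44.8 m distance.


Rate = volume_loss / distance
= 223.5 / 44.8
= 4.989 mm^3/m

4.989 mm^3/m


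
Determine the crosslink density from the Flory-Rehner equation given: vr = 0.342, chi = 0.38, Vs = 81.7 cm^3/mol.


ln(1 - vr) = ln(1 - 0.342) = -0.4186
Numerator = -((-0.4186) + 0.342 + 0.38 * 0.342^2) = 0.0321
Denominator = 81.7 * (0.342^(1/3) - 0.342/2) = 43.1637
nu = 0.0321 / 43.1637 = 7.4377e-04 mol/cm^3

7.4377e-04 mol/cm^3


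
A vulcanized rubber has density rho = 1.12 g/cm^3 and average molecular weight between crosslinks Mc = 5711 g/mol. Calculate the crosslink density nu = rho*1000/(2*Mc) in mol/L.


nu = rho * 1000 / (2 * Mc)
nu = 1.12 * 1000 / (2 * 5711)
nu = 1120.0 / 11422
nu = 0.0981 mol/L

0.0981 mol/L


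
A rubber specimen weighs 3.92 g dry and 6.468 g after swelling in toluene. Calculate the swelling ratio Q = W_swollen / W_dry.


Q = W_swollen / W_dry
Q = 6.468 / 3.92
Q = 1.65

Q = 1.65


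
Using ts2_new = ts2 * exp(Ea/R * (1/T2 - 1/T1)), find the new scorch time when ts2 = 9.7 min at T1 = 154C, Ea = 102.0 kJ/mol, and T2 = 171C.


Convert temperatures: T1 = 154 + 273.15 = 427.15 K, T2 = 171 + 273.15 = 444.15 K
ts2_new = 9.7 * exp(102000 / 8.314 * (1/444.15 - 1/427.15))
1/T2 - 1/T1 = -8.9606e-05
ts2_new = 3.23 min

3.23 min


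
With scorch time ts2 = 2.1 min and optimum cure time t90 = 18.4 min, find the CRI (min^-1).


CRI = 100 / (t90 - ts2)
= 100 / (18.4 - 2.1)
= 100 / 16.3
= 6.13 min^-1

6.13 min^-1


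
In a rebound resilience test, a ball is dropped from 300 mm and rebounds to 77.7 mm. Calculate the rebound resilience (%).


Resilience = h_rebound / h_drop * 100
= 77.7 / 300 * 100
= 25.9%

25.9%


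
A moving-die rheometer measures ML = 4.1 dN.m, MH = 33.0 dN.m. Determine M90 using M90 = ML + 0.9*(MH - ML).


M90 = ML + 0.9 * (MH - ML)
M90 = 4.1 + 0.9 * (33.0 - 4.1)
M90 = 4.1 + 0.9 * 28.9
M90 = 30.11 dN.m

30.11 dN.m


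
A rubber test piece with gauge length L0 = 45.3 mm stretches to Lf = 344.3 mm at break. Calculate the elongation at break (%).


Elongation = (Lf - L0) / L0 * 100
= (344.3 - 45.3) / 45.3 * 100
= 299.0 / 45.3 * 100
= 660.0%

660.0%


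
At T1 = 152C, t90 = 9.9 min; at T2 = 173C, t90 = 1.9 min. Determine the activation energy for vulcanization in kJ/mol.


T1 = 425.15 K, T2 = 446.15 K
1/T1 - 1/T2 = 1.1071e-04
ln(t1/t2) = ln(9.9/1.9) = 1.6507
Ea = 8.314 * 1.6507 / 1.1071e-04 = 123958.6748 J/mol
Ea = 123.96 kJ/mol

123.96 kJ/mol


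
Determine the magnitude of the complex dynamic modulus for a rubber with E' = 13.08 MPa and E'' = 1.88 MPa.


|E*| = sqrt(E'^2 + E''^2)
= sqrt(13.08^2 + 1.88^2)
= sqrt(171.0864 + 3.5344)
= 13.214 MPa

13.214 MPa


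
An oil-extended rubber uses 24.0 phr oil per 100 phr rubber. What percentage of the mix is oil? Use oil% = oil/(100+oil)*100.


Oil % = oil / (100 + oil) * 100
= 24.0 / (100 + 24.0) * 100
= 24.0 / 124.0 * 100
= 19.35%

19.35%


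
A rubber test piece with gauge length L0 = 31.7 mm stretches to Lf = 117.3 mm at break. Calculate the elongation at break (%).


Elongation = (Lf - L0) / L0 * 100
= (117.3 - 31.7) / 31.7 * 100
= 85.6 / 31.7 * 100
= 270.0%

270.0%


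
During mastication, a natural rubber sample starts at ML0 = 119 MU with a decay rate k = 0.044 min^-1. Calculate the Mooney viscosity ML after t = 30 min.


ML = ML0 * exp(-k * t)
ML = 119 * exp(-0.044 * 30)
ML = 119 * 0.2671
ML = 31.79 MU

31.79 MU


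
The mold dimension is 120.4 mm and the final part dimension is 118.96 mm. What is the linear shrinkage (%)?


Shrinkage = (mold - part) / mold * 100
= (120.4 - 118.96) / 120.4 * 100
= 1.44 / 120.4 * 100
= 1.2%

1.2%


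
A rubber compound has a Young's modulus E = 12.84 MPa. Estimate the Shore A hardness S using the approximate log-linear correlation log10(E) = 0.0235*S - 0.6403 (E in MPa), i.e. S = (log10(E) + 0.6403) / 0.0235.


log10(E) = 0.0235*S - 0.6403  =>  S = (log10(E) + 0.6403) / 0.0235
log10(12.84) = 1.108565
S = (1.108565 + 0.6403) / 0.0235 = 1.748865 / 0.0235
S = 74.4

Shore A = 74.4


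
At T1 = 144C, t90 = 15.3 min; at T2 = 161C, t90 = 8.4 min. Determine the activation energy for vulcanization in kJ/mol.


T1 = 417.15 K, T2 = 434.15 K
1/T1 - 1/T2 = 9.3868e-05
ln(t1/t2) = ln(15.3/8.4) = 0.5996
Ea = 8.314 * 0.5996 / 9.3868e-05 = 53109.2386 J/mol
Ea = 53.11 kJ/mol

53.11 kJ/mol


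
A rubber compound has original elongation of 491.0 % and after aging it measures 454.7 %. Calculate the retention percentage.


Retention = aged / original * 100
= 454.7 / 491.0 * 100
= 92.6%

92.6%


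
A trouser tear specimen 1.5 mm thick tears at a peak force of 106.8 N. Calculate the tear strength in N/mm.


Tear strength = force / thickness
= 106.8 / 1.5
= 71.2 N/mm

71.2 N/mm


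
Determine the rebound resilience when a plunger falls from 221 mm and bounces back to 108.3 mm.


Resilience = h_rebound / h_drop * 100
= 108.3 / 221 * 100
= 49.0%

49.0%


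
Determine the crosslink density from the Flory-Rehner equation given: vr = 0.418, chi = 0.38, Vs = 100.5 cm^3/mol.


ln(1 - vr) = ln(1 - 0.418) = -0.5413
Numerator = -((-0.5413) + 0.418 + 0.38 * 0.418^2) = 0.0569
Denominator = 100.5 * (0.418^(1/3) - 0.418/2) = 54.1390
nu = 0.0569 / 54.1390 = 0.0011 mol/cm^3

0.0011 mol/cm^3


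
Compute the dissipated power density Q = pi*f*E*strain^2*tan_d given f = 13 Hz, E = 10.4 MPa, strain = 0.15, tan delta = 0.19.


Q = pi * f * E * strain^2 * tan_d
= pi * 13 * 10.4 * 0.15^2 * 0.19
= pi * 13 * 10.4 * 0.0225 * 0.19
= 1.8158

Q = 1.8158


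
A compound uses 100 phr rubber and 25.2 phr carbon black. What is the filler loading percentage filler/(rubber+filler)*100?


Filler % = filler / (rubber + filler) * 100
= 25.2 / (100 + 25.2) * 100
= 25.2 / 125.2 * 100
= 20.13%

20.13%


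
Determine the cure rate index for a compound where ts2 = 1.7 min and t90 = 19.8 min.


CRI = 100 / (t90 - ts2)
= 100 / (19.8 - 1.7)
= 100 / 18.1
= 5.52 min^-1

5.52 min^-1


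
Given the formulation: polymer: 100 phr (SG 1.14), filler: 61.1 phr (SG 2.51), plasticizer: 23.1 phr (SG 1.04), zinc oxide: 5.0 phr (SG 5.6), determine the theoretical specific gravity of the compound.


Sum of weights = 189.2
Volume contributions:
  polymer: 100/1.14 = 87.7193
  filler: 61.1/2.51 = 24.3426
  plasticizer: 23.1/1.04 = 22.2115
  zinc oxide: 5.0/5.6 = 0.8929
Sum of volumes = 135.1663
SG = 189.2 / 135.1663 = 1.4

SG = 1.4


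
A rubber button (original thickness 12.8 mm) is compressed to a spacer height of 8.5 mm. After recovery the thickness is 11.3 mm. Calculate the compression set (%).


CS = (t0 - recovered) / (t0 - ts) * 100
= (12.8 - 11.3) / (12.8 - 8.5) * 100
= 1.5 / 4.3 * 100
= 34.9%

34.9%


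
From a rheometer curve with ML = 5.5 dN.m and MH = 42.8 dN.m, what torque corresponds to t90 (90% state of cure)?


M90 = ML + 0.9 * (MH - ML)
M90 = 5.5 + 0.9 * (42.8 - 5.5)
M90 = 5.5 + 0.9 * 37.3
M90 = 39.07 dN.m

39.07 dN.m


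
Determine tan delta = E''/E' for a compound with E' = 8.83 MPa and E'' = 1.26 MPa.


tan delta = E'' / E'
= 1.26 / 8.83
= 0.1427

tan delta = 0.1427


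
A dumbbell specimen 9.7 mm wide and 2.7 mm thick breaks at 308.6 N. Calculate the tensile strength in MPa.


Area = width * thickness = 9.7 * 2.7 = 26.19 mm^2
TS = force / area = 308.6 / 26.19 = 11.78 MPa

11.78 MPa


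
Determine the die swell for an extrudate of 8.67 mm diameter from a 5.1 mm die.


Die swell ratio = D_extrudate / D_die
= 8.67 / 5.1
= 1.7

Die swell = 1.7


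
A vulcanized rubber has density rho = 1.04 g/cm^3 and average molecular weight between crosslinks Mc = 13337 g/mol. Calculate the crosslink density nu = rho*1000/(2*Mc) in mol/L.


nu = rho * 1000 / (2 * Mc)
nu = 1.04 * 1000 / (2 * 13337)
nu = 1040.0 / 26674
nu = 0.0390 mol/L

0.0390 mol/L


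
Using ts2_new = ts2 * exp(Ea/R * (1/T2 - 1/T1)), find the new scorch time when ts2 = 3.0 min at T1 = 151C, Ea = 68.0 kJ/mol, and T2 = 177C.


Convert temperatures: T1 = 151 + 273.15 = 424.15 K, T2 = 177 + 273.15 = 450.15 K
ts2_new = 3.0 * exp(68000 / 8.314 * (1/450.15 - 1/424.15))
1/T2 - 1/T1 = -1.3617e-04
ts2_new = 0.98 min

0.98 min


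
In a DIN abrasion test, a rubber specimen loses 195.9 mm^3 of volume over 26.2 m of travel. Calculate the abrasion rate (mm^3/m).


Rate = volume_loss / distance
= 195.9 / 26.2
= 7.477 mm^3/m

7.477 mm^3/m


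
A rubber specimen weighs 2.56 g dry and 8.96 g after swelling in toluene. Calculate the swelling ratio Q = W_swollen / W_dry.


Q = W_swollen / W_dry
Q = 8.96 / 2.56
Q = 3.5

Q = 3.5


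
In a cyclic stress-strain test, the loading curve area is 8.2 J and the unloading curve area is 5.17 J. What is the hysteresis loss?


Hysteresis loss = loading - unloading
= 8.2 - 5.17
= 3.03 J

3.03 J


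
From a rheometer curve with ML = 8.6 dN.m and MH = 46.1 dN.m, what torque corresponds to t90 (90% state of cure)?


M90 = ML + 0.9 * (MH - ML)
M90 = 8.6 + 0.9 * (46.1 - 8.6)
M90 = 8.6 + 0.9 * 37.5
M90 = 42.35 dN.m

42.35 dN.m


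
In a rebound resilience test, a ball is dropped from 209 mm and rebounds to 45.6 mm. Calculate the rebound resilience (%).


Resilience = h_rebound / h_drop * 100
= 45.6 / 209 * 100
= 21.8%

21.8%


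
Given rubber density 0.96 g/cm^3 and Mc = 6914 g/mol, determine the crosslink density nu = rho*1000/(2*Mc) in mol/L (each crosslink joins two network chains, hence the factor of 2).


nu = rho * 1000 / (2 * Mc)
nu = 0.96 * 1000 / (2 * 6914)
nu = 960.0 / 13828
nu = 0.0694 mol/L

0.0694 mol/L


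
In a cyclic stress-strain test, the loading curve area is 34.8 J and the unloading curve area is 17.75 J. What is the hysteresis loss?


Hysteresis loss = loading - unloading
= 34.8 - 17.75
= 17.05 J

17.05 J


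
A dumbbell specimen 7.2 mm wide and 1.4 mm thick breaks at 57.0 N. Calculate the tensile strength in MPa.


Area = width * thickness = 7.2 * 1.4 = 10.08 mm^2
TS = force / area = 57.0 / 10.08 = 5.65 MPa

5.65 MPa


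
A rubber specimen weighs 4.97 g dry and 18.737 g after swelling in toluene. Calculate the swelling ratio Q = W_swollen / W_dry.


Q = W_swollen / W_dry
Q = 18.737 / 4.97
Q = 3.77

Q = 3.77


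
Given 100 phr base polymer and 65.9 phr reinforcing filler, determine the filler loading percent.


Filler % = filler / (rubber + filler) * 100
= 65.9 / (100 + 65.9) * 100
= 65.9 / 165.9 * 100
= 39.72%

39.72%


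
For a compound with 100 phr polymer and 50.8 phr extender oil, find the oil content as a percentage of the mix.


Oil % = oil / (100 + oil) * 100
= 50.8 / (100 + 50.8) * 100
= 50.8 / 150.8 * 100
= 33.69%

33.69%


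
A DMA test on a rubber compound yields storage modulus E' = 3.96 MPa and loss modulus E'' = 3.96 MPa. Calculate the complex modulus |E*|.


|E*| = sqrt(E'^2 + E''^2)
= sqrt(3.96^2 + 3.96^2)
= sqrt(15.6816 + 15.6816)
= 5.6 MPa

5.6 MPa


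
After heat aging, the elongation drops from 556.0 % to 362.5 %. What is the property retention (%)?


Retention = aged / original * 100
= 362.5 / 556.0 * 100
= 65.2%

65.2%


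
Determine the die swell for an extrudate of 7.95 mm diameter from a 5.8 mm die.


Die swell ratio = D_extrudate / D_die
= 7.95 / 5.8
= 1.371

Die swell = 1.371


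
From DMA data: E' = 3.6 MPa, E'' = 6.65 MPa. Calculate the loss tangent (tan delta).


tan delta = E'' / E'
= 6.65 / 3.6
= 1.8472

tan delta = 1.8472


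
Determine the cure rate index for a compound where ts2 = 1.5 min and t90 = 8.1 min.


CRI = 100 / (t90 - ts2)
= 100 / (8.1 - 1.5)
= 100 / 6.6
= 15.15 min^-1

15.15 min^-1


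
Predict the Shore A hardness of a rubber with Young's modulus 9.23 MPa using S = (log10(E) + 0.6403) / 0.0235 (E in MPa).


log10(E) = 0.0235*S - 0.6403  =>  S = (log10(E) + 0.6403) / 0.0235
log10(9.23) = 0.965202
S = (0.965202 + 0.6403) / 0.0235 = 1.605502 / 0.0235
S = 68.3

Shore A = 68.3


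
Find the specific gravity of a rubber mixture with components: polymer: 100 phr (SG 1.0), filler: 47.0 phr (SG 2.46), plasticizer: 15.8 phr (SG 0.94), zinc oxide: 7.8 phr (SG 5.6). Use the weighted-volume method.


Sum of weights = 170.6
Volume contributions:
  polymer: 100/1.0 = 100.0000
  filler: 47.0/2.46 = 19.1057
  plasticizer: 15.8/0.94 = 16.8085
  zinc oxide: 7.8/5.6 = 1.3929
Sum of volumes = 137.3071
SG = 170.6 / 137.3071 = 1.242

SG = 1.242


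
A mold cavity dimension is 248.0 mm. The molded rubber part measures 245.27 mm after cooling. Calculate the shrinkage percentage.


Shrinkage = (mold - part) / mold * 100
= (248.0 - 245.27) / 248.0 * 100
= 2.73 / 248.0 * 100
= 1.1%

1.1%


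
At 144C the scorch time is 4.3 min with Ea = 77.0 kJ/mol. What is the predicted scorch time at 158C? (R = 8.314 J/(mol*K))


Convert temperatures: T1 = 144 + 273.15 = 417.15 K, T2 = 158 + 273.15 = 431.15 K
ts2_new = 4.3 * exp(77000 / 8.314 * (1/431.15 - 1/417.15))
1/T2 - 1/T1 = -7.7841e-05
ts2_new = 2.09 min

2.09 min


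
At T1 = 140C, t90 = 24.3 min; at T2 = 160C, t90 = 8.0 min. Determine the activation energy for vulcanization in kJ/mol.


T1 = 413.15 K, T2 = 433.15 K
1/T1 - 1/T2 = 1.1176e-04
ln(t1/t2) = ln(24.3/8.0) = 1.1110
Ea = 8.314 * 1.1110 / 1.1176e-04 = 82652.0759 J/mol
Ea = 82.65 kJ/mol

82.65 kJ/mol


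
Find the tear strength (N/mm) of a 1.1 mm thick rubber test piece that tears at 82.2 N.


Tear strength = force / thickness
= 82.2 / 1.1
= 74.73 N/mm

74.73 N/mm


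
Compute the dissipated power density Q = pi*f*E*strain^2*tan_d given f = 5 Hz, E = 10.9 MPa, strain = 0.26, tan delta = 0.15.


Q = pi * f * E * strain^2 * tan_d
= pi * 5 * 10.9 * 0.26^2 * 0.15
= pi * 5 * 10.9 * 0.0676 * 0.15
= 1.7361

Q = 1.7361


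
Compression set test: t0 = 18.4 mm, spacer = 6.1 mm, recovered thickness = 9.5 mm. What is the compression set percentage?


CS = (t0 - recovered) / (t0 - ts) * 100
= (18.4 - 9.5) / (18.4 - 6.1) * 100
= 8.9 / 12.3 * 100
= 72.4%

72.4%


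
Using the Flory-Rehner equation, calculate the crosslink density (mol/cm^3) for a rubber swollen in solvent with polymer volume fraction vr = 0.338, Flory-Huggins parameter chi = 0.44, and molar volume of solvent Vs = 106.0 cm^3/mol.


ln(1 - vr) = ln(1 - 0.338) = -0.4125
Numerator = -((-0.4125) + 0.338 + 0.44 * 0.338^2) = 0.0242
Denominator = 106.0 * (0.338^(1/3) - 0.338/2) = 55.9237
nu = 0.0242 / 55.9237 = 4.3313e-04 mol/cm^3

4.3313e-04 mol/cm^3


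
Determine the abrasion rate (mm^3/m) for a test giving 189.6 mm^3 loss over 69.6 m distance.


Rate = volume_loss / distance
= 189.6 / 69.6
= 2.724 mm^3/m

2.724 mm^3/m


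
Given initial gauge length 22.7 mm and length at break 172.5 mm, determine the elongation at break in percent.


Elongation = (Lf - L0) / L0 * 100
= (172.5 - 22.7) / 22.7 * 100
= 149.8 / 22.7 * 100
= 659.9%

659.9%


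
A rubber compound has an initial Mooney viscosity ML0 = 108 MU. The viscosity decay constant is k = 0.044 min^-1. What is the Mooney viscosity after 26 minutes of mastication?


ML = ML0 * exp(-k * t)
ML = 108 * exp(-0.044 * 26)
ML = 108 * 0.3185
ML = 34.4 MU

34.4 MU


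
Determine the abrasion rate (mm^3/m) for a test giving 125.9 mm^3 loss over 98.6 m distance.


Rate = volume_loss / distance
= 125.9 / 98.6
= 1.277 mm^3/m

1.277 mm^3/m


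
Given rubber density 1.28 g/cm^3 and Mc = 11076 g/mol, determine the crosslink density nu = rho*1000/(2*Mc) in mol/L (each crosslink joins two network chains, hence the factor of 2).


nu = rho * 1000 / (2 * Mc)
nu = 1.28 * 1000 / (2 * 11076)
nu = 1280.0 / 22152
nu = 0.0578 mol/L

0.0578 mol/L


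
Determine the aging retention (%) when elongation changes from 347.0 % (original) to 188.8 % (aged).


Retention = aged / original * 100
= 188.8 / 347.0 * 100
= 54.4%

54.4%


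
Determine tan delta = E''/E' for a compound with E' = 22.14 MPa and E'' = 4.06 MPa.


tan delta = E'' / E'
= 4.06 / 22.14
= 0.1834

tan delta = 0.1834


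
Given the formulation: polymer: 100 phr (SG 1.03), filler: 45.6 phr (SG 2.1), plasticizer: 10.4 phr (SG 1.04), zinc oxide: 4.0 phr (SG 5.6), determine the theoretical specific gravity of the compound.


Sum of weights = 160.0
Volume contributions:
  polymer: 100/1.03 = 97.0874
  filler: 45.6/2.1 = 21.7143
  plasticizer: 10.4/1.04 = 10.0000
  zinc oxide: 4.0/5.6 = 0.7143
Sum of volumes = 129.5160
SG = 160.0 / 129.5160 = 1.235

SG = 1.235


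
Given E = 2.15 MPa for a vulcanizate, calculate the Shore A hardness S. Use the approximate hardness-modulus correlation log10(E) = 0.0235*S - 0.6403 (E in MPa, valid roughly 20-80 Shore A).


log10(E) = 0.0235*S - 0.6403  =>  S = (log10(E) + 0.6403) / 0.0235
log10(2.15) = 0.332438
S = (0.332438 + 0.6403) / 0.0235 = 0.972738 / 0.0235
S = 41.4

Shore A = 41.4


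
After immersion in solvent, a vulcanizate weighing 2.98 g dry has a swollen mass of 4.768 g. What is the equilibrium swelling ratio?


Q = W_swollen / W_dry
Q = 4.768 / 2.98
Q = 1.6

Q = 1.6


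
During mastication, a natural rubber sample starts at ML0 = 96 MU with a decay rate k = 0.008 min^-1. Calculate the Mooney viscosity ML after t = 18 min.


ML = ML0 * exp(-k * t)
ML = 96 * exp(-0.008 * 18)
ML = 96 * 0.8659
ML = 83.13 MU

83.13 MU


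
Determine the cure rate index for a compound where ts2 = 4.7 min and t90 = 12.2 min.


CRI = 100 / (t90 - ts2)
= 100 / (12.2 - 4.7)
= 100 / 7.5
= 13.33 min^-1

13.33 min^-1


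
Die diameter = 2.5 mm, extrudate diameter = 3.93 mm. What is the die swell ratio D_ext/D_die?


Die swell ratio = D_extrudate / D_die
= 3.93 / 2.5
= 1.572

Die swell = 1.572


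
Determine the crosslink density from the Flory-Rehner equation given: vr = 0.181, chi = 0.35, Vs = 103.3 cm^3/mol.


ln(1 - vr) = ln(1 - 0.181) = -0.1997
Numerator = -((-0.1997) + 0.181 + 0.35 * 0.181^2) = 0.0072
Denominator = 103.3 * (0.181^(1/3) - 0.181/2) = 49.0846
nu = 0.0072 / 49.0846 = 1.4678e-04 mol/cm^3

1.4678e-04 mol/cm^3


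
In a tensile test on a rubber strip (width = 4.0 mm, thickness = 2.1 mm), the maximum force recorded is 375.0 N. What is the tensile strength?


Area = width * thickness = 4.0 * 2.1 = 8.4 mm^2
TS = force / area = 375.0 / 8.4 = 44.64 MPa

44.64 MPa


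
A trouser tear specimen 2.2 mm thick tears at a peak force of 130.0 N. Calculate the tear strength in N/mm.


Tear strength = force / thickness
= 130.0 / 2.2
= 59.09 N/mm

59.09 N/mm


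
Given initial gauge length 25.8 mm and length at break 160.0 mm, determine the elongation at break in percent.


Elongation = (Lf - L0) / L0 * 100
= (160.0 - 25.8) / 25.8 * 100
= 134.2 / 25.8 * 100
= 520.2%

520.2%


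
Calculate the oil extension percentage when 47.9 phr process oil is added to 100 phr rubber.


Oil % = oil / (100 + oil) * 100
= 47.9 / (100 + 47.9) * 100
= 47.9 / 147.9 * 100
= 32.39%

32.39%


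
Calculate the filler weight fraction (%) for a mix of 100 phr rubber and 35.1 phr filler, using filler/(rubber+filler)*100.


Filler % = filler / (rubber + filler) * 100
= 35.1 / (100 + 35.1) * 100
= 35.1 / 135.1 * 100
= 25.98%

25.98%


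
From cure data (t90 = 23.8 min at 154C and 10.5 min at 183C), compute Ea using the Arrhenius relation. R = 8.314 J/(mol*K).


T1 = 427.15 K, T2 = 456.15 K
1/T1 - 1/T2 = 1.4884e-04
ln(t1/t2) = ln(23.8/10.5) = 0.8183
Ea = 8.314 * 0.8183 / 1.4884e-04 = 45710.7284 J/mol
Ea = 45.71 kJ/mol

45.71 kJ/mol


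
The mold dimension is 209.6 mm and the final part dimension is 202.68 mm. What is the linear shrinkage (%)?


Shrinkage = (mold - part) / mold * 100
= (209.6 - 202.68) / 209.6 * 100
= 6.92 / 209.6 * 100
= 3.3%

3.3%
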